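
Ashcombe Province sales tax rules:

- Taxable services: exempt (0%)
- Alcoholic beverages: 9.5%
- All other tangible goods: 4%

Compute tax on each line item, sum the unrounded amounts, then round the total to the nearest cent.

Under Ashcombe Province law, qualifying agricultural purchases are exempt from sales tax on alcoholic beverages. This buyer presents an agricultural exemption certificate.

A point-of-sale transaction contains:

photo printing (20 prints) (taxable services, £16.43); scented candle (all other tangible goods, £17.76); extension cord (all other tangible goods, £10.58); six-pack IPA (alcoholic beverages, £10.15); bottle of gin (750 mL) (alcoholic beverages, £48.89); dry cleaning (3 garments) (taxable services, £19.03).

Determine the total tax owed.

Photo printing (20 prints) £16.43: taxable services → 0% → £0.00
Scented candle £17.76: all other tangible goods → 4% → £0.7104
Extension cord £10.58: all other tangible goods → 4% → £0.4232
Six-pack IPA £10.15: alcoholic beverages, buyer-exempt → 0% → £0.00
Bottle of gin (750 mL) £48.89: alcoholic beverages, buyer-exempt → 0% → £0.00
Dry cleaning (3 garments) £19.03: taxable services → 0% → £0.00
Unrounded tax sum = £1.1336 → £1.13

£1.13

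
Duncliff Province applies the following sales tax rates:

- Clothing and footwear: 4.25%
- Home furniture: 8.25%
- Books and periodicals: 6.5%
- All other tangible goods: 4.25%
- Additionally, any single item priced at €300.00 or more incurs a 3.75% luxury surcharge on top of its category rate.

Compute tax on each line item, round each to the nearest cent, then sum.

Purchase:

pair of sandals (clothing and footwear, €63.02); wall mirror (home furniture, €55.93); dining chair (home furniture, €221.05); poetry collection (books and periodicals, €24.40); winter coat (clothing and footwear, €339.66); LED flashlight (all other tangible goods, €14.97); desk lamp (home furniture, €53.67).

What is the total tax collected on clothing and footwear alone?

€29.85

Pair of sandals €63.02: clothing and footwear → 4.25% → €2.68
Winter coat €339.66: clothing and footwear → 4.25% + 3.75% surcharge = 8% → €27.17
Tax on clothing and footwear = €2.68 + €27.17 = €29.85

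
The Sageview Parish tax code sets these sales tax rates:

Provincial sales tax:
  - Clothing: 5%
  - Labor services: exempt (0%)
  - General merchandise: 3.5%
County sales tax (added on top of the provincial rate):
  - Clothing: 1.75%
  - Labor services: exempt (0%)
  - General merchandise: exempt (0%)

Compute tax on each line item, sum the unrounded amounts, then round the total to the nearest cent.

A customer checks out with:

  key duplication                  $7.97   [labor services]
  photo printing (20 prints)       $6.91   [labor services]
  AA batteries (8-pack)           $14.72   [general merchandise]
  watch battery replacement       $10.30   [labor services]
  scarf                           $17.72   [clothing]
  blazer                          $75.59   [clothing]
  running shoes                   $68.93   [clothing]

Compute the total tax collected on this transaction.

$11.47

Key duplication $7.97: labor services → 0% + 0% county = 0% → $0.00
Photo printing (20 prints) $6.91: labor services → 0% + 0% county = 0% → $0.00
AA batteries (8-pack) $14.72: general merchandise → 3.5% + 0% county = 3.5% → $0.5152
Watch battery replacement $10.30: labor services → 0% + 0% county = 0% → $0.00
Scarf $17.72: clothing → 5% + 1.75% county = 6.75% → $1.1961
Blazer $75.59: clothing → 5% + 1.75% county = 6.75% → $5.102325
Running shoes $68.93: clothing → 5% + 1.75% county = 6.75% → $4.652775
Unrounded tax sum = $11.4664 → $11.47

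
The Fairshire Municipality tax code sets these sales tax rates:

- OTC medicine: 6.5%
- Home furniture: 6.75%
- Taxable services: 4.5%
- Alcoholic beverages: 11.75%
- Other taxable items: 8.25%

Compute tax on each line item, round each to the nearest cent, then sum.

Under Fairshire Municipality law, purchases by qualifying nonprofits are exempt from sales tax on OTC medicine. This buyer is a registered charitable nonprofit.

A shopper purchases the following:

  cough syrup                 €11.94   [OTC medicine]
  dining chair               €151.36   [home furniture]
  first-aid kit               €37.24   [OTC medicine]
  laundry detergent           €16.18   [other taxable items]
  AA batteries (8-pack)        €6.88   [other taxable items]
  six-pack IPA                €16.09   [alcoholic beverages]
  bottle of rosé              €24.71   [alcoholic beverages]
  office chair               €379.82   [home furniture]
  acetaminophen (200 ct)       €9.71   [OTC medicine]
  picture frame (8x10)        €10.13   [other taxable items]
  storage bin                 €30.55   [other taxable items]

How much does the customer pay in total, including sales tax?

€740.52

Cough syrup €11.94: OTC medicine, buyer-exempt → 0% → €0.00
Dining chair €151.36: home furniture → 6.75% → €10.22
First-aid kit €37.24: OTC medicine, buyer-exempt → 0% → €0.00
Laundry detergent €16.18: other taxable items → 8.25% → €1.33
AA batteries (8-pack) €6.88: other taxable items → 8.25% → €0.57
Six-pack IPA €16.09: alcoholic beverages → 11.75% → €1.89
Bottle of rosé €24.71: alcoholic beverages → 11.75% → €2.90
Office chair €379.82: home furniture → 6.75% → €25.64
Acetaminophen (200 ct) €9.71: OTC medicine, buyer-exempt → 0% → €0.00
Picture frame (8x10) €10.13: other taxable items → 8.25% → €0.84
Storage bin €30.55: other taxable items → 8.25% → €2.52
Subtotal = €694.61; tax = €45.91; total due = €740.52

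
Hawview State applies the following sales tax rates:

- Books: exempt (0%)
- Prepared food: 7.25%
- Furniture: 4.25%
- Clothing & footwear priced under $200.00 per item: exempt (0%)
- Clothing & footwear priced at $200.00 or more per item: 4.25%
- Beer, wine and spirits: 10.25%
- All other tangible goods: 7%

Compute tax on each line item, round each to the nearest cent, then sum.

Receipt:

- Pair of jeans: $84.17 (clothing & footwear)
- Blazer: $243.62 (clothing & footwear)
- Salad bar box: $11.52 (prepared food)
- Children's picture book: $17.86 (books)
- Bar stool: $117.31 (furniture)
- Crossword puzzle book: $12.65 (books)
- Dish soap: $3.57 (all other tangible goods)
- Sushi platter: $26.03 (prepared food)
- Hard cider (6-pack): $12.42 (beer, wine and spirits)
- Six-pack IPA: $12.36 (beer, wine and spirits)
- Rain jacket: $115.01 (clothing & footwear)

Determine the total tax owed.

Pair of jeans $84.17: clothing & footwear, under $200.00 → 0% → $0.00
Blazer $243.62: clothing & footwear, $200.00 or more → 4.25% → $10.35
Salad bar box $11.52: prepared food → 7.25% → $0.84
Children's picture book $17.86: books → 0% → $0.00
Bar stool $117.31: furniture → 4.25% → $4.99
Crossword puzzle book $12.65: books → 0% → $0.00
Dish soap $3.57: all other tangible goods → 7% → $0.25
Sushi platter $26.03: prepared food → 7.25% → $1.89
Hard cider (6-pack) $12.42: beer, wine and spirits → 10.25% → $1.27
Six-pack IPA $12.36: beer, wine and spirits → 10.25% → $1.27
Rain jacket $115.01: clothing & footwear, under $200.00 → 0% → $0.00
Total tax = $10.35 + $0.84 + $4.99 + $0.25 + $1.89 + $1.27 + $1.27 = $20.86

$20.86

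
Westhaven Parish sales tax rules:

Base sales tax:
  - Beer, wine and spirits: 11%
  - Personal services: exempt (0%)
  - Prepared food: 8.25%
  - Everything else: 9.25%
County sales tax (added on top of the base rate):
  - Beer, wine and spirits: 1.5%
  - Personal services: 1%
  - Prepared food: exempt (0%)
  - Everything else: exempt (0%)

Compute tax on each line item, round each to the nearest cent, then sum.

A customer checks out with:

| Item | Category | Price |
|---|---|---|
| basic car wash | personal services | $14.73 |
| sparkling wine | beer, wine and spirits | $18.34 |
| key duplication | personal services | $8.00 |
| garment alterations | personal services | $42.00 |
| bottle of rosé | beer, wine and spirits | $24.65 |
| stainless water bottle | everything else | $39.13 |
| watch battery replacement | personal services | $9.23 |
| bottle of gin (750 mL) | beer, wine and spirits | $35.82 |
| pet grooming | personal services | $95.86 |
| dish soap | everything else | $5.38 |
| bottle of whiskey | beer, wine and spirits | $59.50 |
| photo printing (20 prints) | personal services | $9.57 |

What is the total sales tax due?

Basic car wash $14.73: personal services → 0% + 1% county = 1% → $0.15
Sparkling wine $18.34: beer, wine and spirits → 11% + 1.5% county = 12.5% → $2.29
Key duplication $8.00: personal services → 0% + 1% county = 1% → $0.08
Garment alterations $42.00: personal services → 0% + 1% county = 1% → $0.42
Bottle of rosé $24.65: beer, wine and spirits → 11% + 1.5% county = 12.5% → $3.08
Stainless water bottle $39.13: everything else → 9.25% + 0% county = 9.25% → $3.62
Watch battery replacement $9.23: personal services → 0% + 1% county = 1% → $0.09
Bottle of gin (750 mL) $35.82: beer, wine and spirits → 11% + 1.5% county = 12.5% → $4.48
Pet grooming $95.86: personal services → 0% + 1% county = 1% → $0.96
Dish soap $5.38: everything else → 9.25% + 0% county = 9.25% → $0.50
Bottle of whiskey $59.50: beer, wine and spirits → 11% + 1.5% county = 12.5% → $7.44
Photo printing (20 prints) $9.57: personal services → 0% + 1% county = 1% → $0.10
Total tax = $0.15 + $2.29 + $0.08 + $0.42 + $3.08 + $3.62 + $0.09 + $4.48 + $0.96 + $0.50 + $7.44 + $0.10 = $23.21

$23.21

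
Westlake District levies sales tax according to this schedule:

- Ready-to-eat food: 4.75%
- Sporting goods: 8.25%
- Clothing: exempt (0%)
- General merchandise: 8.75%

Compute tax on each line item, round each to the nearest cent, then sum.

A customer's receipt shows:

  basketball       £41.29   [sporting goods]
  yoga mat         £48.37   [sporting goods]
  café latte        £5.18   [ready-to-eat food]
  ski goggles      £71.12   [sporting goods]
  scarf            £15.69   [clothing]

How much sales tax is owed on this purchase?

Basketball £41.29: sporting goods → 8.25% → £3.41
Yoga mat £48.37: sporting goods → 8.25% → £3.99
Café latte £5.18: ready-to-eat food → 4.75% → £0.25
Ski goggles £71.12: sporting goods → 8.25% → £5.87
Scarf £15.69: clothing → 0% → £0.00
Total tax = £3.41 + £3.99 + £0.25 + £5.87 = £13.52

£13.52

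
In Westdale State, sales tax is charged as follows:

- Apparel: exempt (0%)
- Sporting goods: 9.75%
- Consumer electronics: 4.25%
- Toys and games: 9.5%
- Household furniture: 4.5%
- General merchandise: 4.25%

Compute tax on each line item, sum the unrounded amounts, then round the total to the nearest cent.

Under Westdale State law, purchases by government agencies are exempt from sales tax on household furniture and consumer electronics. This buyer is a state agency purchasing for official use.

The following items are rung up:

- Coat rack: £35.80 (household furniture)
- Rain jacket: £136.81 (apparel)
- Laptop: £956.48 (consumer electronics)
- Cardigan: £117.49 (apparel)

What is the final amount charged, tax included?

Coat rack £35.80: household furniture, buyer-exempt → 0% → £0.00
Rain jacket £136.81: apparel → 0% → £0.00
Laptop £956.48: consumer electronics, buyer-exempt → 0% → £0.00
Cardigan £117.49: apparel → 0% → £0.00
Subtotal = £1246.58; unrounded tax = £0.00 → £0.00; total due = £1246.58

£1246.58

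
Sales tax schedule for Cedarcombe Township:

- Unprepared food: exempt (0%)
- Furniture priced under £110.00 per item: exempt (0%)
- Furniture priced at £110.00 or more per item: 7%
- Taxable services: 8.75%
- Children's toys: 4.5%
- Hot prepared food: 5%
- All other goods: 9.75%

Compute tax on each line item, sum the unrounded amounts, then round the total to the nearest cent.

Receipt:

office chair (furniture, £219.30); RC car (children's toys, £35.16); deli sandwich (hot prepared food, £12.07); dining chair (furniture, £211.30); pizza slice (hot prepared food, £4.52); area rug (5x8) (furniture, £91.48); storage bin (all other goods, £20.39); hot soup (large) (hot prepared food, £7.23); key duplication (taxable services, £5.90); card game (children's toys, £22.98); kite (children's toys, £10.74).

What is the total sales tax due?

£36.94

Office chair £219.30: furniture, £110.00 or more → 7% → £15.351
RC car £35.16: children's toys → 4.5% → £1.5822
Deli sandwich £12.07: hot prepared food → 5% → £0.6035
Dining chair £211.30: furniture, £110.00 or more → 7% → £14.791
Pizza slice £4.52: hot prepared food → 5% → £0.226
Area rug (5x8) £91.48: furniture, under £110.00 → 0% → £0.00
Storage bin £20.39: all other goods → 9.75% → £1.988025
Hot soup (large) £7.23: hot prepared food → 5% → £0.3615
Key duplication £5.90: taxable services → 8.75% → £0.51625
Card game £22.98: children's toys → 4.5% → £1.0341
Kite £10.74: children's toys → 4.5% → £0.4833
Unrounded tax sum = £36.936875 → £36.94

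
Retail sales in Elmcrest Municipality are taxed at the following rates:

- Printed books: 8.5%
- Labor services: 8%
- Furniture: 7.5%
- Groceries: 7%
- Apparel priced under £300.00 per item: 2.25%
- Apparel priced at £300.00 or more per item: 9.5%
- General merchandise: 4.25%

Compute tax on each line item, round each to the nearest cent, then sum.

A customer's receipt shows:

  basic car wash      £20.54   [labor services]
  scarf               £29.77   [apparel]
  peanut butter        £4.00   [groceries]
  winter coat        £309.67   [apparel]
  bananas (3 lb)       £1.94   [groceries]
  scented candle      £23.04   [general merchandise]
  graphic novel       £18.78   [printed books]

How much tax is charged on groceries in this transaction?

£0.42

Peanut butter £4.00: groceries → 7% → £0.28
Bananas (3 lb) £1.94: groceries → 7% → £0.14
Tax on groceries = £0.28 + £0.14 = £0.42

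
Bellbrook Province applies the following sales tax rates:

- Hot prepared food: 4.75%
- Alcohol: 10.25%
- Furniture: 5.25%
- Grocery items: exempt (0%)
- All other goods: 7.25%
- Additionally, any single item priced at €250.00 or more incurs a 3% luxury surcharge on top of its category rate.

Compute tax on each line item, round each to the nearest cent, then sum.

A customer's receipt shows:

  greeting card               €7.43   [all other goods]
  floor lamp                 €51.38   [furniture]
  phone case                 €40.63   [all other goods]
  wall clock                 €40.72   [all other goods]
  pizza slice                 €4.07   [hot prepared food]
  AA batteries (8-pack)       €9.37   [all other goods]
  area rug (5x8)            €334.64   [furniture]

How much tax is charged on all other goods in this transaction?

€7.12

Greeting card €7.43: all other goods → 7.25% → €0.54
Phone case €40.63: all other goods → 7.25% → €2.95
Wall clock €40.72: all other goods → 7.25% → €2.95
AA batteries (8-pack) €9.37: all other goods → 7.25% → €0.68
Tax on all other goods = €0.54 + €2.95 + €2.95 + €0.68 = €7.12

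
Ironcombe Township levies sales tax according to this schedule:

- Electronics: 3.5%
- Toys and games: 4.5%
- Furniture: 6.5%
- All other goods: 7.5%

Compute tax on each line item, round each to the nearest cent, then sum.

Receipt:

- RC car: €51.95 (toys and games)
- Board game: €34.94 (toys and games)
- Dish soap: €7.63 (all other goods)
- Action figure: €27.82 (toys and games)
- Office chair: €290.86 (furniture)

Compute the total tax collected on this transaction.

RC car €51.95: toys and games → 4.5% → €2.34
Board game €34.94: toys and games → 4.5% → €1.57
Dish soap €7.63: all other goods → 7.5% → €0.57
Action figure €27.82: toys and games → 4.5% → €1.25
Office chair €290.86: furniture → 6.5% → €18.91
Total tax = €2.34 + €1.57 + €0.57 + €1.25 + €18.91 = €24.64

€24.64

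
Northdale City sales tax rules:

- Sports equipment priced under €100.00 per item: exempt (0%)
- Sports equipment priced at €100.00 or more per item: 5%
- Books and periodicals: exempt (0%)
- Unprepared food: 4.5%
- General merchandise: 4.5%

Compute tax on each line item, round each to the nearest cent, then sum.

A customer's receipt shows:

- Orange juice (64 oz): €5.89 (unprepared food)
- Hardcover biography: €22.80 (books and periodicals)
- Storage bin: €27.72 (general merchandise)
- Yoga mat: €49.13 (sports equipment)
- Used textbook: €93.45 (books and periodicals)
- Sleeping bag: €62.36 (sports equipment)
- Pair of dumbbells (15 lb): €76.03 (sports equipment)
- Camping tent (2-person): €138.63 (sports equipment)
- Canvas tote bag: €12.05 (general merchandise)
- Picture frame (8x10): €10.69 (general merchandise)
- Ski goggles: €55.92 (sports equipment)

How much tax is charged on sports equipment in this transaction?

Yoga mat €49.13: sports equipment, under €100.00 → 0% → €0.00
Sleeping bag €62.36: sports equipment, under €100.00 → 0% → €0.00
Pair of dumbbells (15 lb) €76.03: sports equipment, under €100.00 → 0% → €0.00
Camping tent (2-person) €138.63: sports equipment, €100.00 or more → 5% → €6.93
Ski goggles €55.92: sports equipment, under €100.00 → 0% → €0.00
Tax on sports equipment = €0.00 + €0.00 + €0.00 + €6.93 + €0.00 = €6.93

€6.93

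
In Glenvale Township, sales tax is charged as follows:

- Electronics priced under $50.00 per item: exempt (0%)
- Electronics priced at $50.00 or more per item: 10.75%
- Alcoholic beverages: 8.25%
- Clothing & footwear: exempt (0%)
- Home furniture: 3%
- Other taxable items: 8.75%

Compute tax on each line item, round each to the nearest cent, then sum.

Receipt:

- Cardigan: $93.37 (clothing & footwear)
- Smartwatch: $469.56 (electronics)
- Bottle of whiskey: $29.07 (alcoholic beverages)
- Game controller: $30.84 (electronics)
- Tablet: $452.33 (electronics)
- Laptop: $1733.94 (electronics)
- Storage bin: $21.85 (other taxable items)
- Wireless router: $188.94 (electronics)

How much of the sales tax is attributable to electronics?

Smartwatch $469.56: electronics, $50.00 or more → 10.75% → $50.48
Game controller $30.84: electronics, under $50.00 → 0% → $0.00
Tablet $452.33: electronics, $50.00 or more → 10.75% → $48.63
Laptop $1733.94: electronics, $50.00 or more → 10.75% → $186.40
Wireless router $188.94: electronics, $50.00 or more → 10.75% → $20.31
Tax on electronics = $50.48 + $0.00 + $48.63 + $186.40 + $20.31 = $305.82

$305.82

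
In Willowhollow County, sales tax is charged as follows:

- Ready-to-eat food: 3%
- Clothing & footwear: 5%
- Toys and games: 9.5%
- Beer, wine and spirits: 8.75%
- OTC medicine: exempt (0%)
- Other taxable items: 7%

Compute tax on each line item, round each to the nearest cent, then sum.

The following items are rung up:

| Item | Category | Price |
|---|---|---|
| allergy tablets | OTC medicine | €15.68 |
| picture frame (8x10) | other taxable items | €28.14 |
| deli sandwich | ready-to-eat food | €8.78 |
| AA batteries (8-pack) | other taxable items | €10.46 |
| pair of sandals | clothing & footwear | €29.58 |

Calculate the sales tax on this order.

Allergy tablets €15.68: OTC medicine → 0% → €0.00
Picture frame (8x10) €28.14: other taxable items → 7% → €1.97
Deli sandwich €8.78: ready-to-eat food → 3% → €0.26
AA batteries (8-pack) €10.46: other taxable items → 7% → €0.73
Pair of sandals €29.58: clothing & footwear → 5% → €1.48
Total tax = €1.97 + €0.26 + €0.73 + €1.48 = €4.44

€4.44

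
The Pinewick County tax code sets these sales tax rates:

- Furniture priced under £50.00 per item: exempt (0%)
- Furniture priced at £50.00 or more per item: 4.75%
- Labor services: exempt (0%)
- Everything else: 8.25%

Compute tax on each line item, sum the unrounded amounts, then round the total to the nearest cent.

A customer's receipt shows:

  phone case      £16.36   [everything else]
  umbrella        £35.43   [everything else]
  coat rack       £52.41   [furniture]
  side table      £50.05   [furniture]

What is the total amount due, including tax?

Phone case £16.36: everything else → 8.25% → £1.3497
Umbrella £35.43: everything else → 8.25% → £2.922975
Coat rack £52.41: furniture, £50.00 or more → 4.75% → £2.489475
Side table £50.05: furniture, £50.00 or more → 4.75% → £2.377375
Subtotal = £154.25; unrounded tax = £9.139525 → £9.14; total due = £163.39

£163.39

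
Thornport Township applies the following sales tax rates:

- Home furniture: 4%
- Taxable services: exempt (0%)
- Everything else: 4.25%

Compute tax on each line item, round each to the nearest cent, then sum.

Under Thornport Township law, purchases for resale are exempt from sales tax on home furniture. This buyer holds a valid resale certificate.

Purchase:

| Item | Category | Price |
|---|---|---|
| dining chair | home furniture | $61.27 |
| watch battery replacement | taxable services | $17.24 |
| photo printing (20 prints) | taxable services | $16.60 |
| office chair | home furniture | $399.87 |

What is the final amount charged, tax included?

$494.98

Dining chair $61.27: home furniture, buyer-exempt → 0% → $0.00
Watch battery replacement $17.24: taxable services → 0% → $0.00
Photo printing (20 prints) $16.60: taxable services → 0% → $0.00
Office chair $399.87: home furniture, buyer-exempt → 0% → $0.00
Subtotal = $494.98; tax = $0.00; total due = $494.98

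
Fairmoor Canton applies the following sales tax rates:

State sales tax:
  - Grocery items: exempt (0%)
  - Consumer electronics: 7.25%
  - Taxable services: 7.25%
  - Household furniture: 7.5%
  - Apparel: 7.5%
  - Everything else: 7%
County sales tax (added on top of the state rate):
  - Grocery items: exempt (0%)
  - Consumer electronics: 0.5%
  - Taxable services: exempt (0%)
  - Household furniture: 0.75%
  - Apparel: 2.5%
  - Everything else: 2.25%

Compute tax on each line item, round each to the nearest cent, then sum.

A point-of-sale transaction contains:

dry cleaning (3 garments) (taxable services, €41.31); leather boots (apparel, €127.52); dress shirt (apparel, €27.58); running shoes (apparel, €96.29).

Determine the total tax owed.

€28.13

Dry cleaning (3 garments) €41.31: taxable services → 7.25% + 0% county = 7.25% → €2.99
Leather boots €127.52: apparel → 7.5% + 2.5% county = 10% → €12.75
Dress shirt €27.58: apparel → 7.5% + 2.5% county = 10% → €2.76
Running shoes €96.29: apparel → 7.5% + 2.5% county = 10% → €9.63
Total tax = €2.99 + €12.75 + €2.76 + €9.63 = €28.13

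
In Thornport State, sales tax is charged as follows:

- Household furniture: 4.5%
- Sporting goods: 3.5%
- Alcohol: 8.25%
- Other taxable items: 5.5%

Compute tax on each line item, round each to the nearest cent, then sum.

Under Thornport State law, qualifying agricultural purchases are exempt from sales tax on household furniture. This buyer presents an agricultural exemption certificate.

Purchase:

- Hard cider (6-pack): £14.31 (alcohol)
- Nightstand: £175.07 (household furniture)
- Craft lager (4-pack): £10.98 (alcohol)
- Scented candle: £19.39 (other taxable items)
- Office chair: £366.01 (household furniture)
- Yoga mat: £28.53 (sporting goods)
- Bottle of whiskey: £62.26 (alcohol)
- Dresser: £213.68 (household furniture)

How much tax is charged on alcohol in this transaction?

Hard cider (6-pack) £14.31: alcohol → 8.25% → £1.18
Craft lager (4-pack) £10.98: alcohol → 8.25% → £0.91
Bottle of whiskey £62.26: alcohol → 8.25% → £5.14
Tax on alcohol = £1.18 + £0.91 + £5.14 = £7.23

£7.23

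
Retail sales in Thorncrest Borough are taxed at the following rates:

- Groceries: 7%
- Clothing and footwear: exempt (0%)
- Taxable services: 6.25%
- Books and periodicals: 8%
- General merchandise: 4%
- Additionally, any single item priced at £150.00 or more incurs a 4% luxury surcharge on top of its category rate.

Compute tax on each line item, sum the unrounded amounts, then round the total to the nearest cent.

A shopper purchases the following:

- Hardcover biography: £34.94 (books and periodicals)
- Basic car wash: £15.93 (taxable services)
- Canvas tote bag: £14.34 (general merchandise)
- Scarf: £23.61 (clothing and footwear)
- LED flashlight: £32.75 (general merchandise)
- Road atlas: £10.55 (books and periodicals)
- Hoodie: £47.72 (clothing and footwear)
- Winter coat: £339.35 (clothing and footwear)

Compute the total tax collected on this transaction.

£20.09

Hardcover biography £34.94: books and periodicals → 8% → £2.7952
Basic car wash £15.93: taxable services → 6.25% → £0.995625
Canvas tote bag £14.34: general merchandise → 4% → £0.5736
Scarf £23.61: clothing and footwear → 0% → £0.00
LED flashlight £32.75: general merchandise → 4% → £1.31
Road atlas £10.55: books and periodicals → 8% → £0.844
Hoodie £47.72: clothing and footwear → 0% → £0.00
Winter coat £339.35: clothing and footwear → 0% + 4% surcharge = 4% → £13.574
Unrounded tax sum = £20.092425 → £20.09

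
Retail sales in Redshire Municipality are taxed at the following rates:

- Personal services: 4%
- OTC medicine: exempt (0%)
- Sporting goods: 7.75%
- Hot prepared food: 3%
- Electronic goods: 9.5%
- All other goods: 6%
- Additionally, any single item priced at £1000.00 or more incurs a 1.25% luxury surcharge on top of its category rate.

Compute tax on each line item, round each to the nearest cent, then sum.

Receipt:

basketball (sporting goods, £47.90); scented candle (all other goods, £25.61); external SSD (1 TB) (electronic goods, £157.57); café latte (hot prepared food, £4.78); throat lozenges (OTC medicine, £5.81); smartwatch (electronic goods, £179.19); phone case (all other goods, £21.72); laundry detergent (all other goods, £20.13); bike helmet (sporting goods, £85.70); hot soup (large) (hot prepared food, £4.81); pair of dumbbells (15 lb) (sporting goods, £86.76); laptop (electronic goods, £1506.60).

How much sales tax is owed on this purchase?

Basketball £47.90: sporting goods → 7.75% → £3.71
Scented candle £25.61: all other goods → 6% → £1.54
External SSD (1 TB) £157.57: electronic goods → 9.5% → £14.97
Café latte £4.78: hot prepared food → 3% → £0.14
Throat lozenges £5.81: OTC medicine → 0% → £0.00
Smartwatch £179.19: electronic goods → 9.5% → £17.02
Phone case £21.72: all other goods → 6% → £1.30
Laundry detergent £20.13: all other goods → 6% → £1.21
Bike helmet £85.70: sporting goods → 7.75% → £6.64
Hot soup (large) £4.81: hot prepared food → 3% → £0.14
Pair of dumbbells (15 lb) £86.76: sporting goods → 7.75% → £6.72
Laptop £1506.60: electronic goods → 9.5% + 1.25% surcharge = 10.75% → £161.96
Total tax = £3.71 + £1.54 + £14.97 + £0.14 + £17.02 + £1.30 + £1.21 + £6.64 + £0.14 + £6.72 + £161.96 = £215.35

£215.35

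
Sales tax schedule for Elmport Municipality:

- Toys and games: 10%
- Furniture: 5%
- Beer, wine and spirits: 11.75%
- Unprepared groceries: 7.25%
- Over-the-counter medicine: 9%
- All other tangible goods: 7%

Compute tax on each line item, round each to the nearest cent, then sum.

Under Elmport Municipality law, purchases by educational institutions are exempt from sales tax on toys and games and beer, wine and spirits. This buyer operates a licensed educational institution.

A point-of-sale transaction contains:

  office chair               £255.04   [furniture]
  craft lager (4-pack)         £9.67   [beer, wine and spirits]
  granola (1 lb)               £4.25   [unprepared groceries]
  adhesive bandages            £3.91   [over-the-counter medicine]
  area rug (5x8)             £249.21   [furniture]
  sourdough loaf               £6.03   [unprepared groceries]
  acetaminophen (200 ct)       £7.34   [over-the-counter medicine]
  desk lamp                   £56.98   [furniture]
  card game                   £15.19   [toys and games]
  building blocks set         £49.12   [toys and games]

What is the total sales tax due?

Office chair £255.04: furniture → 5% → £12.75
Craft lager (4-pack) £9.67: beer, wine and spirits, buyer-exempt → 0% → £0.00
Granola (1 lb) £4.25: unprepared groceries → 7.25% → £0.31
Adhesive bandages £3.91: over-the-counter medicine → 9% → £0.35
Area rug (5x8) £249.21: furniture → 5% → £12.46
Sourdough loaf £6.03: unprepared groceries → 7.25% → £0.44
Acetaminophen (200 ct) £7.34: over-the-counter medicine → 9% → £0.66
Desk lamp £56.98: furniture → 5% → £2.85
Card game £15.19: toys and games, buyer-exempt → 0% → £0.00
Building blocks set £49.12: toys and games, buyer-exempt → 0% → £0.00
Total tax = £12.75 + £0.31 + £0.35 + £12.46 + £0.44 + £0.66 + £2.85 = £29.82

£29.82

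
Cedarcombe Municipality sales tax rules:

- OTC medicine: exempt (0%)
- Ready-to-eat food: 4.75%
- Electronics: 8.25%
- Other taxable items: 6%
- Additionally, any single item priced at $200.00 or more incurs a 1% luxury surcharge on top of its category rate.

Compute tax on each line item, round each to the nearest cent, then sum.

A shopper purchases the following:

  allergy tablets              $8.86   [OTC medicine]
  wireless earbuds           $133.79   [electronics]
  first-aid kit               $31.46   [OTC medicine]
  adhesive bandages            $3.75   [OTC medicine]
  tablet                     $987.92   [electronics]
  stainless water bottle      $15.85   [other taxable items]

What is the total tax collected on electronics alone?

Wireless earbuds $133.79: electronics → 8.25% → $11.04
Tablet $987.92: electronics → 8.25% + 1% surcharge = 9.25% → $91.38
Tax on electronics = $11.04 + $91.38 = $102.42

$102.42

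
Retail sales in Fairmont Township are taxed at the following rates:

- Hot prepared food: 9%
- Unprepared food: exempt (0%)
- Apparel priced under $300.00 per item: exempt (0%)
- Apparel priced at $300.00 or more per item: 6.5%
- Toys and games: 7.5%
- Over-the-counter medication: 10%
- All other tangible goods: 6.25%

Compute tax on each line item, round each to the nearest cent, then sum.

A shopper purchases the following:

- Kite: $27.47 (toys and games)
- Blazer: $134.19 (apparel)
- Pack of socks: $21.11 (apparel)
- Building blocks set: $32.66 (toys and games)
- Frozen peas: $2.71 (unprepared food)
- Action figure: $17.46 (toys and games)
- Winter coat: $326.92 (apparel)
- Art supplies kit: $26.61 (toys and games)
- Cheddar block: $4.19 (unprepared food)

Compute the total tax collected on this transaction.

Kite $27.47: toys and games → 7.5% → $2.06
Blazer $134.19: apparel, under $300.00 → 0% → $0.00
Pack of socks $21.11: apparel, under $300.00 → 0% → $0.00
Building blocks set $32.66: toys and games → 7.5% → $2.45
Frozen peas $2.71: unprepared food → 0% → $0.00
Action figure $17.46: toys and games → 7.5% → $1.31
Winter coat $326.92: apparel, $300.00 or more → 6.5% → $21.25
Art supplies kit $26.61: toys and games → 7.5% → $2.00
Cheddar block $4.19: unprepared food → 0% → $0.00
Total tax = $2.06 + $2.45 + $1.31 + $21.25 + $2.00 = $29.07

$29.07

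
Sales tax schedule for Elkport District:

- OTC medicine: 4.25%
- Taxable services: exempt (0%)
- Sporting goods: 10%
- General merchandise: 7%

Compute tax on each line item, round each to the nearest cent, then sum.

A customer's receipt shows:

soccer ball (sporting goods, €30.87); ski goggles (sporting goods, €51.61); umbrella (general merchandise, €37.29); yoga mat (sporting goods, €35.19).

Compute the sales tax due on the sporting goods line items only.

€11.77

Soccer ball €30.87: sporting goods → 10% → €3.09
Ski goggles €51.61: sporting goods → 10% → €5.16
Yoga mat €35.19: sporting goods → 10% → €3.52
Tax on sporting goods = €3.09 + €5.16 + €3.52 = €11.77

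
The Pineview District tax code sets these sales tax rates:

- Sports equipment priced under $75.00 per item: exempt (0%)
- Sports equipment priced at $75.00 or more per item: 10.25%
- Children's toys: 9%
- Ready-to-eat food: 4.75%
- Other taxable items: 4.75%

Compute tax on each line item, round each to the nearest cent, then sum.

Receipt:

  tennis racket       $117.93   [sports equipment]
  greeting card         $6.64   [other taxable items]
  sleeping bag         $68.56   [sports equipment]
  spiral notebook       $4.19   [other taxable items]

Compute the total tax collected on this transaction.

$12.61

Tennis racket $117.93: sports equipment, $75.00 or more → 10.25% → $12.09
Greeting card $6.64: other taxable items → 4.75% → $0.32
Sleeping bag $68.56: sports equipment, under $75.00 → 0% → $0.00
Spiral notebook $4.19: other taxable items → 4.75% → $0.20
Total tax = $12.09 + $0.32 + $0.20 = $12.61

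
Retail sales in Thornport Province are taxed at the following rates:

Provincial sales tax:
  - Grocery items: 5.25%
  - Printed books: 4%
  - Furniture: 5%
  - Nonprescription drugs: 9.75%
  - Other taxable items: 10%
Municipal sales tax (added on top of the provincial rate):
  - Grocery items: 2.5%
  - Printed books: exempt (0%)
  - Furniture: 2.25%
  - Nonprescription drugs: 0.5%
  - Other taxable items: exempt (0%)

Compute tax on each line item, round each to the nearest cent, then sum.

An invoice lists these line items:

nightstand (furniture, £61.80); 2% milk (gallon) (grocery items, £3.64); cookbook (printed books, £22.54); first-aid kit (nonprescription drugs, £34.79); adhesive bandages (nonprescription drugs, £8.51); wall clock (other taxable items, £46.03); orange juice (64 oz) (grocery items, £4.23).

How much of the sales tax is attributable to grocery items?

£0.61

2% milk (gallon) £3.64: grocery items → 5.25% + 2.5% municipal = 7.75% → £0.28
Orange juice (64 oz) £4.23: grocery items → 5.25% + 2.5% municipal = 7.75% → £0.33
Tax on grocery items = £0.28 + £0.33 = £0.61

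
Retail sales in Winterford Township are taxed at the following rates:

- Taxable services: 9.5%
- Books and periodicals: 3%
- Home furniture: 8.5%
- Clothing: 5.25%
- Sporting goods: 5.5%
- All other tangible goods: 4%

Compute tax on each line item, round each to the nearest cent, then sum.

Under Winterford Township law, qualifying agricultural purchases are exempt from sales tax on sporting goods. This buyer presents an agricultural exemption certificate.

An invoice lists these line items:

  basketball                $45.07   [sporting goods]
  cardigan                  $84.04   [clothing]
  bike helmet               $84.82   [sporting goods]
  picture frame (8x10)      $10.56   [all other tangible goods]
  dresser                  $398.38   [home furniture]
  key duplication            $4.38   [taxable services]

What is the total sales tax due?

$39.11

Basketball $45.07: sporting goods, buyer-exempt → 0% → $0.00
Cardigan $84.04: clothing → 5.25% → $4.41
Bike helmet $84.82: sporting goods, buyer-exempt → 0% → $0.00
Picture frame (8x10) $10.56: all other tangible goods → 4% → $0.42
Dresser $398.38: home furniture → 8.5% → $33.86
Key duplication $4.38: taxable services → 9.5% → $0.42
Total tax = $4.41 + $0.42 + $33.86 + $0.42 = $39.11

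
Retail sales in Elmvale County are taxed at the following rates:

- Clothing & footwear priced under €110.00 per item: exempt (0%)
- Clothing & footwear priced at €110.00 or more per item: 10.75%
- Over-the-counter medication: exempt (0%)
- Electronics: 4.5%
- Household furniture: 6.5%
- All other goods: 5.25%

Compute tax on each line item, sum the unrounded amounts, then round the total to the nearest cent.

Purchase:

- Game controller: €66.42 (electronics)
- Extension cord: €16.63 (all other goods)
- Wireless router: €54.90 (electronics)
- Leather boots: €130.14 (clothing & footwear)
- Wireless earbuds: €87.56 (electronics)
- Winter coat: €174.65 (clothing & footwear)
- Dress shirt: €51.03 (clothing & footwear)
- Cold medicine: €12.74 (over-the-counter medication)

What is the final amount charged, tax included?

Game controller €66.42: electronics → 4.5% → €2.9889
Extension cord €16.63: all other goods → 5.25% → €0.873075
Wireless router €54.90: electronics → 4.5% → €2.4705
Leather boots €130.14: clothing & footwear, €110.00 or more → 10.75% → €13.99005
Wireless earbuds €87.56: electronics → 4.5% → €3.9402
Winter coat €174.65: clothing & footwear, €110.00 or more → 10.75% → €18.774875
Dress shirt €51.03: clothing & footwear, under €110.00 → 0% → €0.00
Cold medicine €12.74: over-the-counter medication → 0% → €0.00
Subtotal = €594.07; unrounded tax = €43.0376 → €43.04; total due = €637.11

€637.11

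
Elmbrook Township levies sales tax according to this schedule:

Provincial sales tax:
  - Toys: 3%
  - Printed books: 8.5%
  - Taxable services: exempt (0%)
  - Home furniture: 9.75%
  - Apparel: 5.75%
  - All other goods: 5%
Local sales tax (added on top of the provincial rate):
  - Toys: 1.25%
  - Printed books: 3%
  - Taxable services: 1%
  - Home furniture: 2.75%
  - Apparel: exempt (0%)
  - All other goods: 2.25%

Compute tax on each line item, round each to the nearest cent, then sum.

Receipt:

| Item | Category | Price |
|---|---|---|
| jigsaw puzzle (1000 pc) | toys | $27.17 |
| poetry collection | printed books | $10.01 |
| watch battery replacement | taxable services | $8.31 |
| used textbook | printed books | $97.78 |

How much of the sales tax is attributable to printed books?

Poetry collection $10.01: printed books → 8.5% + 3% local = 11.5% → $1.15
Used textbook $97.78: printed books → 8.5% + 3% local = 11.5% → $11.24
Tax on printed books = $1.15 + $11.24 = $12.39

$12.39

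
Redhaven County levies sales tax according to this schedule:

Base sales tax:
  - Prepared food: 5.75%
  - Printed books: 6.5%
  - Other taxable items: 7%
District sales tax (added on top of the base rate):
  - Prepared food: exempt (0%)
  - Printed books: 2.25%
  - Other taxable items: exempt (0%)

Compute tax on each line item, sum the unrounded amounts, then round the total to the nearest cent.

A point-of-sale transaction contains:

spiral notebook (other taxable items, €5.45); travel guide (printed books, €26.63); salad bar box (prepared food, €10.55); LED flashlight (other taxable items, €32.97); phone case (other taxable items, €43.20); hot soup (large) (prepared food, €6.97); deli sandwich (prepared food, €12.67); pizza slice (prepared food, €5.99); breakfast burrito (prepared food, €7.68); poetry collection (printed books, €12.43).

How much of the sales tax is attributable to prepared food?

€2.52

Salad bar box €10.55: prepared food → 5.75% + 0% district = 5.75% → €0.606625
Hot soup (large) €6.97: prepared food → 5.75% + 0% district = 5.75% → €0.400775
Deli sandwich €12.67: prepared food → 5.75% + 0% district = 5.75% → €0.728525
Pizza slice €5.99: prepared food → 5.75% + 0% district = 5.75% → €0.344425
Breakfast burrito €7.68: prepared food → 5.75% + 0% district = 5.75% → €0.4416
Tax on prepared food: unrounded sum = €2.52195 → €2.52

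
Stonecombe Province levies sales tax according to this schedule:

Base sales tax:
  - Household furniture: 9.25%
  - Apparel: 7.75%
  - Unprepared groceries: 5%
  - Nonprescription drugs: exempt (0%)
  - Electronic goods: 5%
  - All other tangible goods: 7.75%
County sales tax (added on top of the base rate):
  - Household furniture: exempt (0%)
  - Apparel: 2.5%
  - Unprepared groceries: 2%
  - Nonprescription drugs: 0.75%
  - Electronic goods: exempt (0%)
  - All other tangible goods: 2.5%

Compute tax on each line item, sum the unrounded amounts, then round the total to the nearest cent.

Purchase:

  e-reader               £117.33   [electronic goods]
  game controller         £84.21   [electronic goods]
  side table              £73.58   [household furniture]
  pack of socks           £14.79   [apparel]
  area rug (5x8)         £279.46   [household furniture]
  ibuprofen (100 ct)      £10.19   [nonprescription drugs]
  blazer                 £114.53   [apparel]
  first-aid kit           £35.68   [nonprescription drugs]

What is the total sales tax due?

£56.33

E-reader £117.33: electronic goods → 5% + 0% county = 5% → £5.8665
Game controller £84.21: electronic goods → 5% + 0% county = 5% → £4.2105
Side table £73.58: household furniture → 9.25% + 0% county = 9.25% → £6.80615
Pack of socks £14.79: apparel → 7.75% + 2.5% county = 10.25% → £1.515975
Area rug (5x8) £279.46: household furniture → 9.25% + 0% county = 9.25% → £25.85005
Ibuprofen (100 ct) £10.19: nonprescription drugs → 0% + 0.75% county = 0.75% → £0.076425
Blazer £114.53: apparel → 7.75% + 2.5% county = 10.25% → £11.739325
First-aid kit £35.68: nonprescription drugs → 0% + 0.75% county = 0.75% → £0.2676
Unrounded tax sum = £56.332525 → £56.33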